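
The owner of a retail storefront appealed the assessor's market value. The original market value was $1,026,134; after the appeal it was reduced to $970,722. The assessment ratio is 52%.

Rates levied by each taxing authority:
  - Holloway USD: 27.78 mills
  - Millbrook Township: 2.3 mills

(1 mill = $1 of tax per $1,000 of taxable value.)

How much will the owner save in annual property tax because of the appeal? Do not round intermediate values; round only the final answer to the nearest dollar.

Old assessed value = $1,026,134 × 0.52 = $533,589.68
New assessed value = $970,722 × 0.52 = $504,775.44
Combined rate = 0.02778 + 0.0023 = 0.03008
Old tax = $533,589.68 × 0.03008 = $16,050.3775744
New tax = $504,775.44 × 0.03008 = $15,183.6452352
Reduction = $16,050.3775744 − $15,183.6452352 = $866.7323392

$867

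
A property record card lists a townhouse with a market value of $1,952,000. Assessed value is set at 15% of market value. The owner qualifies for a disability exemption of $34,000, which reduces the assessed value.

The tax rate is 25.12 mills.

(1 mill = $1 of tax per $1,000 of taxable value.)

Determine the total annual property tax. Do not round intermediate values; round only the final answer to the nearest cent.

Assessed value = $1,952,000 × 0.15 = $292,800
Taxable value = $292,800 − $34,000 = $258,800
Tax = $258,800 × 0.02512 = $6,501.056

$6,501.06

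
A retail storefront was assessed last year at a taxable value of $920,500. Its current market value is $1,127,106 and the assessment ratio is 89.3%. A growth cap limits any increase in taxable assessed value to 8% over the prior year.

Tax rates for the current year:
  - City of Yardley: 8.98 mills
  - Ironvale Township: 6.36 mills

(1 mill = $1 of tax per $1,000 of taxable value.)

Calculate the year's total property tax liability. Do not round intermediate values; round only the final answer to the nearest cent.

$15,250.11

Uncapped assessed value = $1,127,106 × 0.893 = $1,006,505.658
Cap limit = $920,500 × 1.08 = $994,140
Taxable assessed value = min($1,006,505.658, $994,140) = $994,140 (cap binds)
City of Yardley: $994,140 × 0.00898 = $8,927.3772
Ironvale Township: $994,140 × 0.00636 = $6,322.7304
Total = $15,250.1076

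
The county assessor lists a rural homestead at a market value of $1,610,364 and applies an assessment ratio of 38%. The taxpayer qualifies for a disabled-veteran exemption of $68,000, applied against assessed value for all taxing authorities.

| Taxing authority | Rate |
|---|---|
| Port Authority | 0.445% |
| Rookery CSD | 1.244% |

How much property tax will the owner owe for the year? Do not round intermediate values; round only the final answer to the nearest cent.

Assessed value = $1,610,364 × 0.38 = $611,938.32
Taxable value = $611,938.32 − $68,000 = $543,938.32
Port Authority: $543,938.32 × 0.00445 = $2,420.525524
Rookery CSD: $543,938.32 × 0.01244 = $6,766.5927008
Total = $2,420.525524 + $6,766.5927008 = $9,187.1182248

$9,187.12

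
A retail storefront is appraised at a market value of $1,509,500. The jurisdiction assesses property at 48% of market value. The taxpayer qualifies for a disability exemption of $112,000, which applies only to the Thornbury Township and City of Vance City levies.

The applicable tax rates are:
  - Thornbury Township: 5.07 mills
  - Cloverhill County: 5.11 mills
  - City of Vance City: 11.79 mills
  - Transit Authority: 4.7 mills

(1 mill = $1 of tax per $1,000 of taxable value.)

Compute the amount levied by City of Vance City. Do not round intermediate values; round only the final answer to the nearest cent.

Assessed value = $1,509,500 × 0.48 = $724,560
City of Vance City taxable value = $724,560 − $112,000 = $612,560
City of Vance City levy = $612,560 × 0.01179 = $7,222.0824

$7,222.08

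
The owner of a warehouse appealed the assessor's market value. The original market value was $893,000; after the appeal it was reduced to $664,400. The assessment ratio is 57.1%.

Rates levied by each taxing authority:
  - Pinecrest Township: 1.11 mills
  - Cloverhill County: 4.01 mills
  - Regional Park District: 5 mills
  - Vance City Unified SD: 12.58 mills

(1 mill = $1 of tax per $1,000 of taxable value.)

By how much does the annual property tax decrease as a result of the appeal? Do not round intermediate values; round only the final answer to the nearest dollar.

Old assessed value = $893,000 × 0.571 = $509,903
New assessed value = $664,400 × 0.571 = $379,372.4
Combined rate = 0.00111 + 0.00401 + 0.005 + 0.01258 = 0.0227
Old tax = $509,903 × 0.0227 = $11,574.7981
New tax = $379,372.4 × 0.0227 = $8,611.75348
Reduction = $11,574.7981 − $8,611.75348 = $2,963.04462

$2,963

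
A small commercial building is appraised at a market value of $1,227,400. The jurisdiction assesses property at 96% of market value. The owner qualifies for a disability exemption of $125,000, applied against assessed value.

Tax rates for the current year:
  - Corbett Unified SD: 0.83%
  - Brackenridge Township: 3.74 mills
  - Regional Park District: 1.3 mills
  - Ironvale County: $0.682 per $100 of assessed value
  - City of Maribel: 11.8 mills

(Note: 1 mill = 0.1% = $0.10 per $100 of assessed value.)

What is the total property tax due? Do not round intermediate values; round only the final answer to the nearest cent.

Assessed value = $1,227,400 × 0.96 = $1,178,304
Taxable value = $1,178,304 − $125,000 = $1,053,304
Corbett Unified SD: $1,053,304 × 0.0083 = $8,742.4232
Brackenridge Township: $1,053,304 × 0.00374 = $3,939.35696
Regional Park District: $1,053,304 × 0.0013 = $1,369.2952
Ironvale County: $1,053,304 × 0.00682 = $7,183.53328
City of Maribel: $1,053,304 × 0.0118 = $12,428.9872
Total = $33,663.59584

$33,663.60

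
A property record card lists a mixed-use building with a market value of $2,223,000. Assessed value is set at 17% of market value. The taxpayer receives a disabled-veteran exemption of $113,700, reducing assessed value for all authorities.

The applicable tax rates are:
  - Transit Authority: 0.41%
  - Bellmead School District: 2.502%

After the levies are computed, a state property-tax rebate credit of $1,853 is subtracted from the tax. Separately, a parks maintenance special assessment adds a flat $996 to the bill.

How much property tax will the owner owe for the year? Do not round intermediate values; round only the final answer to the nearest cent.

$6,836.80

Assessed value = $2,223,000 × 0.17 = $377,910
Taxable value = $377,910 − $113,700 = $264,210
Transit Authority: $264,210 × 0.0041 = $1,083.261
Bellmead School District: $264,210 × 0.02502 = $6,610.5342
Levies subtotal = $7,693.7952
After credit = $7,693.7952 − $1,853 = $5,840.7952
Total = $5,840.7952 + $996 = $6,836.7952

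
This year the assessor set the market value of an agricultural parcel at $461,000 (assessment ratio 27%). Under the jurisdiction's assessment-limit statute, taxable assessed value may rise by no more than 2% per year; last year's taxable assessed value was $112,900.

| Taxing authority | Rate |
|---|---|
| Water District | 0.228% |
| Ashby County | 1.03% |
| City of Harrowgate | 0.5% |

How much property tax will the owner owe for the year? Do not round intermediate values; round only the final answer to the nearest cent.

$2,024.48

Uncapped assessed value = $461,000 × 0.27 = $124,470
Cap limit = $112,900 × 1.02 = $115,158
Taxable assessed value = min($124,470, $115,158) = $115,158 (cap binds)
Water District: $115,158 × 0.00228 = $262.56024
Ashby County: $115,158 × 0.0103 = $1,186.1274
City of Harrowgate: $115,158 × 0.005 = $575.79
Total = $2,024.47764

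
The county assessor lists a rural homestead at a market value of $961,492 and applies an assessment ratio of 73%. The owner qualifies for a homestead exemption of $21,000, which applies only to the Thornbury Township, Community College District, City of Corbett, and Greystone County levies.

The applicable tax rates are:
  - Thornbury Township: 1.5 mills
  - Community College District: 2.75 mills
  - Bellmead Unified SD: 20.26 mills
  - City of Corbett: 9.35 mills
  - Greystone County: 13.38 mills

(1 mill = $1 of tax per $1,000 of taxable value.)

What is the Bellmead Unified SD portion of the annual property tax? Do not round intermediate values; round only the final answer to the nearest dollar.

$14,220

Assessed value = $961,492 × 0.73 = $701,889.16
Bellmead Unified SD taxable value = $701,889.16 (exemption does not apply)
Bellmead Unified SD levy = $701,889.16 × 0.02026 = $14,220.2743816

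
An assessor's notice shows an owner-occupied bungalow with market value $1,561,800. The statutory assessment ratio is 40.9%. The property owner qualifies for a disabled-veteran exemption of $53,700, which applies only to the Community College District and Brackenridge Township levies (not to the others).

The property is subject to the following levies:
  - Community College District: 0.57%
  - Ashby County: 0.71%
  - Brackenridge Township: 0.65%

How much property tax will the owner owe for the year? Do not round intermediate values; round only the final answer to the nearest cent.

Assessed value = $1,561,800 × 0.409 = $638,776.2
Community College District: ($638,776.2 − $53,700) × 0.0057 = $585,076.2 × 0.0057 = $3,334.93434
Ashby County: $638,776.2 × 0.0071 = $4,535.31102
Brackenridge Township: ($638,776.2 − $53,700) × 0.0065 = $585,076.2 × 0.0065 = $3,802.9953
Total = $11,673.24066

$11,673.24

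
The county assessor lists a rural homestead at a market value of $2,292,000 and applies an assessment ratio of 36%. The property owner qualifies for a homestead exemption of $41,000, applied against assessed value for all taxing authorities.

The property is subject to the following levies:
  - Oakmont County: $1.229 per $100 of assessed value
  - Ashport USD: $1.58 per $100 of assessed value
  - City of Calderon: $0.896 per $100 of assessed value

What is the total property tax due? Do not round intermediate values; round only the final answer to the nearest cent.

$29,051.65

Assessed value = $2,292,000 × 0.36 = $825,120
Taxable value = $825,120 − $41,000 = $784,120
Oakmont County: $784,120 × 0.01229 = $9,636.8348
Ashport USD: $784,120 × 0.0158 = $12,389.096
City of Calderon: $784,120 × 0.00896 = $7,025.7152
Total = $9,636.8348 + $12,389.096 + $7,025.7152 = $29,051.646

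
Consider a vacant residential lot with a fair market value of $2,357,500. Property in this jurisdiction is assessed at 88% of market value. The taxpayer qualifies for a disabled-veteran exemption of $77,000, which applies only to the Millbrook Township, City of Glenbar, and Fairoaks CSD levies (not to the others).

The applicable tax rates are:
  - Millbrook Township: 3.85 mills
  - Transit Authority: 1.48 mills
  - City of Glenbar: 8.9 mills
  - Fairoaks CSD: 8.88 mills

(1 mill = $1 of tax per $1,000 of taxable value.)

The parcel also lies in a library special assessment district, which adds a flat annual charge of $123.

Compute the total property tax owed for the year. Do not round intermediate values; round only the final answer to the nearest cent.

Assessed value = $2,357,500 × 0.88 = $2,074,600
Millbrook Township: ($2,074,600 − $77,000) × 0.00385 = $1,997,600 × 0.00385 = $7,690.76
Transit Authority: $2,074,600 × 0.00148 = $3,070.408
City of Glenbar: ($2,074,600 − $77,000) × 0.0089 = $1,997,600 × 0.0089 = $17,778.64
Fairoaks CSD: ($2,074,600 − $77,000) × 0.00888 = $1,997,600 × 0.00888 = $17,738.688
Levies subtotal = $46,278.496
Total = $46,278.496 + $123 = $46,401.496

$46,401.50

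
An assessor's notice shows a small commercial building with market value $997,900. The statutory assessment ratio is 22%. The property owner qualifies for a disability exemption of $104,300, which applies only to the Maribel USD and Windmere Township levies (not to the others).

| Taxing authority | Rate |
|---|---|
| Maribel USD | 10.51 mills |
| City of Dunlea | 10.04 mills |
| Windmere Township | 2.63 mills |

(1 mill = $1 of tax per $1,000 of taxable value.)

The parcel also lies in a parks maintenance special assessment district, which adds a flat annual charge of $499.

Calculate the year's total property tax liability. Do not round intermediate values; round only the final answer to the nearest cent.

Assessed value = $997,900 × 0.22 = $219,538
Maribel USD: ($219,538 − $104,300) × 0.01051 = $115,238 × 0.01051 = $1,211.15138
City of Dunlea: $219,538 × 0.01004 = $2,204.16152
Windmere Township: ($219,538 − $104,300) × 0.00263 = $115,238 × 0.00263 = $303.07594
Levies subtotal = $3,718.38884
Total = $3,718.38884 + $499 = $4,217.38884

$4,217.39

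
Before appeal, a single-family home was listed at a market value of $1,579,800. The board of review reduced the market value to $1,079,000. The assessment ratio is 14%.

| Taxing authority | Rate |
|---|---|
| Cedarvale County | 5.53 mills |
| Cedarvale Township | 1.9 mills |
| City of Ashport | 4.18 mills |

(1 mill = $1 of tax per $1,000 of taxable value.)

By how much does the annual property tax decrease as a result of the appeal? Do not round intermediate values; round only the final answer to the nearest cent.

$814.00

Old assessed value = $1,579,800 × 0.14 = $221,172
New assessed value = $1,079,000 × 0.14 = $151,060
Combined rate = 0.00553 + 0.0019 + 0.00418 = 0.01161
Old tax = $221,172 × 0.01161 = $2,567.80692
New tax = $151,060 × 0.01161 = $1,753.8066
Reduction = $2,567.80692 − $1,753.8066 = $814.00032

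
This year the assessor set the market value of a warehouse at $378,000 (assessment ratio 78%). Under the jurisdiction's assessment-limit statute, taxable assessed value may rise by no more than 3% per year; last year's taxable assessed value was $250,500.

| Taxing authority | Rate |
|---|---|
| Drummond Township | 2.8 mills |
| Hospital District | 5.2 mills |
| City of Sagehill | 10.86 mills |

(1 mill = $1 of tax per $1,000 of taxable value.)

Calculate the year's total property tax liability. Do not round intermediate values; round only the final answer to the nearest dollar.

$4,866

Uncapped assessed value = $378,000 × 0.78 = $294,840
Cap limit = $250,500 × 1.03 = $258,015
Taxable assessed value = min($294,840, $258,015) = $258,015 (cap binds)
Drummond Township: $258,015 × 0.0028 = $722.442
Hospital District: $258,015 × 0.0052 = $1,341.678
City of Sagehill: $258,015 × 0.01086 = $2,802.0429
Total = $4,866.1629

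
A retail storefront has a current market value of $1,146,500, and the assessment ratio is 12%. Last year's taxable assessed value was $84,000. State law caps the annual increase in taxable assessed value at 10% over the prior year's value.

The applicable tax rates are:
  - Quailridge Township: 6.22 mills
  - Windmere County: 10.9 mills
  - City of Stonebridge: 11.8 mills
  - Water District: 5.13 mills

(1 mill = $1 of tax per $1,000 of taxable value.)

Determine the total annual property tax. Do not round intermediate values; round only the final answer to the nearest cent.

Uncapped assessed value = $1,146,500 × 0.12 = $137,580
Cap limit = $84,000 × 1.1 = $92,400
Taxable assessed value = min($137,580, $92,400) = $92,400 (cap binds)
Quailridge Township: $92,400 × 0.00622 = $574.728
Windmere County: $92,400 × 0.0109 = $1,007.16
City of Stonebridge: $92,400 × 0.0118 = $1,090.32
Water District: $92,400 × 0.00513 = $474.012
Total = $3,146.22

$3,146.22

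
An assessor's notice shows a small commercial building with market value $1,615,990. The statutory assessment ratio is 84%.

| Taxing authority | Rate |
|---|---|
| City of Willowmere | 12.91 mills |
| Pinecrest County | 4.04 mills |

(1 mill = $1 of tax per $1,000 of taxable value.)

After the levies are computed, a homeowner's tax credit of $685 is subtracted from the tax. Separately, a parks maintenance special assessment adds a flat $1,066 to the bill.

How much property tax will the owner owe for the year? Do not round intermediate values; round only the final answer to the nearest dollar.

$23,389

Assessed value = $1,615,990 × 0.84 = $1,357,431.6
City of Willowmere: $1,357,431.6 × 0.01291 = $17,524.441956
Pinecrest County: $1,357,431.6 × 0.00404 = $5,484.023664
Levies subtotal = $23,008.46562
After credit = $23,008.46562 − $685 = $22,323.46562
Total = $22,323.46562 + $1,066 = $23,389.46562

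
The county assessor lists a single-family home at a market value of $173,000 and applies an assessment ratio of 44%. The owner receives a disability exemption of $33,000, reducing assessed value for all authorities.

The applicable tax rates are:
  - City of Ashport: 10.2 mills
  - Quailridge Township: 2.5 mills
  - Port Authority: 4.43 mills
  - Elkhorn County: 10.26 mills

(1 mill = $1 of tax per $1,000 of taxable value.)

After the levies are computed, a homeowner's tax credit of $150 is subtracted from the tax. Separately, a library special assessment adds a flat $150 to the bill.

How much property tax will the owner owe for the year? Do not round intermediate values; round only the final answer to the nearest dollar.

Assessed value = $173,000 × 0.44 = $76,120
Taxable value = $76,120 − $33,000 = $43,120
City of Ashport: $43,120 × 0.0102 = $439.824
Quailridge Township: $43,120 × 0.0025 = $107.8
Port Authority: $43,120 × 0.00443 = $191.0216
Elkhorn County: $43,120 × 0.01026 = $442.4112
Levies subtotal = $1,181.0568
After credit = $1,181.0568 − $150 = $1,031.0568
Total = $1,031.0568 + $150 = $1,181.0568

$1,181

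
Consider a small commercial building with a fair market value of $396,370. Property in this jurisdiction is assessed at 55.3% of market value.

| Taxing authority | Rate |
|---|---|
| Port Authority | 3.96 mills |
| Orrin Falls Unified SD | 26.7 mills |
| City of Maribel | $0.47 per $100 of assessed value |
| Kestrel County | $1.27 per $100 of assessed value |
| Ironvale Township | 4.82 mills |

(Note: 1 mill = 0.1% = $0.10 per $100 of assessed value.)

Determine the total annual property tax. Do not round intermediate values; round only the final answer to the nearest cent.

$11,590.91

Assessed value = $396,370 × 0.553 = $219,192.61
Port Authority: $219,192.61 × 0.00396 = $868.0027356
Orrin Falls Unified SD: $219,192.61 × 0.0267 = $5,852.442687
City of Maribel: $219,192.61 × 0.0047 = $1,030.205267
Kestrel County: $219,192.61 × 0.0127 = $2,783.746147
Ironvale Township: $219,192.61 × 0.00482 = $1,056.5083802
Total = $11,590.9052168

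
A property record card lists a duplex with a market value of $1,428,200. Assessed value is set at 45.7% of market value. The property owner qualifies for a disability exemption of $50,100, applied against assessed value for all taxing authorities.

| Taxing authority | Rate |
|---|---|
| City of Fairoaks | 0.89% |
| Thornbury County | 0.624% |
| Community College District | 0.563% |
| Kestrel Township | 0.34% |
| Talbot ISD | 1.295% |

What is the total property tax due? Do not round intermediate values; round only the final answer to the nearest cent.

Assessed value = $1,428,200 × 0.457 = $652,687.4
Taxable value = $652,687.4 − $50,100 = $602,587.4
City of Fairoaks: $602,587.4 × 0.0089 = $5,363.02786
Thornbury County: $602,587.4 × 0.00624 = $3,760.145376
Community College District: $602,587.4 × 0.00563 = $3,392.567062
Kestrel Township: $602,587.4 × 0.0034 = $2,048.79716
Talbot ISD: $602,587.4 × 0.01295 = $7,803.50683
Total = $5,363.02786 + $3,760.145376 + $3,392.567062 + $2,048.79716 + $7,803.50683 = $22,368.044288

$22,368.04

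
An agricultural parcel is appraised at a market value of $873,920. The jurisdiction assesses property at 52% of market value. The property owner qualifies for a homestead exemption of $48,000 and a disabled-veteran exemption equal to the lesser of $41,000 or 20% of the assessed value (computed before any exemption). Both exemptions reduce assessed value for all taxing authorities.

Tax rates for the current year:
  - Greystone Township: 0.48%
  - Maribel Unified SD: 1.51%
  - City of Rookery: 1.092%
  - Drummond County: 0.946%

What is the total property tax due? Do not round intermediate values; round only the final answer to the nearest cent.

$14,719.86

Assessed value = $873,920 × 0.52 = $454,438.4
Disabled-veteran exemption = min($41,000, 20% × $454,438.4) = min($41,000, $90,887.68) = $41,000 (dollar cap binds)
Taxable value = $454,438.4 − $48,000 − $41,000 = $365,438.4
Greystone Township: $365,438.4 × 0.0048 = $1,754.10432
Maribel Unified SD: $365,438.4 × 0.0151 = $5,518.11984
City of Rookery: $365,438.4 × 0.01092 = $3,990.587328
Drummond County: $365,438.4 × 0.00946 = $3,457.047264
Total = $14,719.858752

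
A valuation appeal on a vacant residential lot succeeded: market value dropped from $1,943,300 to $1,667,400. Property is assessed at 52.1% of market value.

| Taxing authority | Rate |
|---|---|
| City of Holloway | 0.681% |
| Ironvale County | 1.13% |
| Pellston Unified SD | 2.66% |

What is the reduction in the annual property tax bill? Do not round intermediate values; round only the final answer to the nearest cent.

Old assessed value = $1,943,300 × 0.521 = $1,012,459.3
New assessed value = $1,667,400 × 0.521 = $868,715.4
Combined rate = 0.00681 + 0.0113 + 0.0266 = 0.04471
Old tax = $1,012,459.3 × 0.04471 = $45,267.055303
New tax = $868,715.4 × 0.04471 = $38,840.265534
Reduction = $45,267.055303 − $38,840.265534 = $6,426.789769

$6,426.79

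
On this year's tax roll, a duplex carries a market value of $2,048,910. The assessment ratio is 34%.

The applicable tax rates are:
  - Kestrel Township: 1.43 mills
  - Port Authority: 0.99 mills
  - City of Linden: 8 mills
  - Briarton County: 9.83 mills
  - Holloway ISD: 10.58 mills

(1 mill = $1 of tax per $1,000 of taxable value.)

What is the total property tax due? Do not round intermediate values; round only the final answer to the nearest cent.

Assessed value = $2,048,910 × 0.34 = $696,629.4
Kestrel Township: $696,629.4 × 0.00143 = $996.180042
Port Authority: $696,629.4 × 0.00099 = $689.663106
City of Linden: $696,629.4 × 0.008 = $5,573.0352
Briarton County: $696,629.4 × 0.00983 = $6,847.867002
Holloway ISD: $696,629.4 × 0.01058 = $7,370.339052
Total = $996.180042 + $689.663106 + $5,573.0352 + $6,847.867002 + $7,370.339052 = $21,477.084402

$21,477.08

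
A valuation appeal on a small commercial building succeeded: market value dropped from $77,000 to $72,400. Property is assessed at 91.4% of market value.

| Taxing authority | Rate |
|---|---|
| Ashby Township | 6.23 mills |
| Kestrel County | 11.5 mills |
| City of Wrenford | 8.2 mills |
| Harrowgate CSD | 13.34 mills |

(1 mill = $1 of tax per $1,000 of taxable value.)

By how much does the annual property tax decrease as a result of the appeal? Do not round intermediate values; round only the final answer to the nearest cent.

$165.11

Old assessed value = $77,000 × 0.914 = $70,378
New assessed value = $72,400 × 0.914 = $66,173.6
Combined rate = 0.00623 + 0.0115 + 0.0082 + 0.01334 = 0.03927
Old tax = $70,378 × 0.03927 = $2,763.74406
New tax = $66,173.6 × 0.03927 = $2,598.637272
Reduction = $2,763.74406 − $2,598.637272 = $165.106788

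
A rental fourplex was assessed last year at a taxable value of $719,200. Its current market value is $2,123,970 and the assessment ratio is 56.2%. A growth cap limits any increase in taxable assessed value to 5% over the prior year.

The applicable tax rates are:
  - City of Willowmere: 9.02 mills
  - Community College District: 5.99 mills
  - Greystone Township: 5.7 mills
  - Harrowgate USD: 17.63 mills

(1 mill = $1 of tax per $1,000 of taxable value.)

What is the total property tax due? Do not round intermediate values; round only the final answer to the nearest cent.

$28,952.83

Uncapped assessed value = $2,123,970 × 0.562 = $1,193,671.14
Cap limit = $719,200 × 1.05 = $755,160
Taxable assessed value = min($1,193,671.14, $755,160) = $755,160 (cap binds)
City of Willowmere: $755,160 × 0.00902 = $6,811.5432
Community College District: $755,160 × 0.00599 = $4,523.4084
Greystone Township: $755,160 × 0.0057 = $4,304.412
Harrowgate USD: $755,160 × 0.01763 = $13,313.4708
Total = $28,952.8344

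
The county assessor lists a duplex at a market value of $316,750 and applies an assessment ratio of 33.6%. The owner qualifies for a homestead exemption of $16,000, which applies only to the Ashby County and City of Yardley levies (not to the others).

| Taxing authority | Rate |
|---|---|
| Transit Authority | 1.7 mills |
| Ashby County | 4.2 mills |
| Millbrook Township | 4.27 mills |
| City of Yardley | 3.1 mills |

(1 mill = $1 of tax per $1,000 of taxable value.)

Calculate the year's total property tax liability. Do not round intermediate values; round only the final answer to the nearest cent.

Assessed value = $316,750 × 0.336 = $106,428
Transit Authority: $106,428 × 0.0017 = $180.9276
Ashby County: ($106,428 − $16,000) × 0.0042 = $90,428 × 0.0042 = $379.7976
Millbrook Township: $106,428 × 0.00427 = $454.44756
City of Yardley: ($106,428 − $16,000) × 0.0031 = $90,428 × 0.0031 = $280.3268
Total = $1,295.49956

$1,295.50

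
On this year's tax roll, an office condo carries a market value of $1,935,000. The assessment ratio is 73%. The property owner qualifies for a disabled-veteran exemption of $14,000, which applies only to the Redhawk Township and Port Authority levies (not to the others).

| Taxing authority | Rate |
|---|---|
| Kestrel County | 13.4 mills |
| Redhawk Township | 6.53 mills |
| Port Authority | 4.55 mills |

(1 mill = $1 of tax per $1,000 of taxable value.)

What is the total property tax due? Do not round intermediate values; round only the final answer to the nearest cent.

$34,424.10

Assessed value = $1,935,000 × 0.73 = $1,412,550
Kestrel County: $1,412,550 × 0.0134 = $18,928.17
Redhawk Township: ($1,412,550 − $14,000) × 0.00653 = $1,398,550 × 0.00653 = $9,132.5315
Port Authority: ($1,412,550 − $14,000) × 0.00455 = $1,398,550 × 0.00455 = $6,363.4025
Total = $34,424.104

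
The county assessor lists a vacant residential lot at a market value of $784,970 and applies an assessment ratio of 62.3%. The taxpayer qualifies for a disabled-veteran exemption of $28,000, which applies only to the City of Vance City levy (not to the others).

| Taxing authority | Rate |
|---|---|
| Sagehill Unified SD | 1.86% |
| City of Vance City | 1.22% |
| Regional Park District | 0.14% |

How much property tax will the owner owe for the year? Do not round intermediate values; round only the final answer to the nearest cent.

Assessed value = $784,970 × 0.623 = $489,036.31
Sagehill Unified SD: $489,036.31 × 0.0186 = $9,096.075366
City of Vance City: ($489,036.31 − $28,000) × 0.0122 = $461,036.31 × 0.0122 = $5,624.642982
Regional Park District: $489,036.31 × 0.0014 = $684.650834
Total = $15,405.369182

$15,405.37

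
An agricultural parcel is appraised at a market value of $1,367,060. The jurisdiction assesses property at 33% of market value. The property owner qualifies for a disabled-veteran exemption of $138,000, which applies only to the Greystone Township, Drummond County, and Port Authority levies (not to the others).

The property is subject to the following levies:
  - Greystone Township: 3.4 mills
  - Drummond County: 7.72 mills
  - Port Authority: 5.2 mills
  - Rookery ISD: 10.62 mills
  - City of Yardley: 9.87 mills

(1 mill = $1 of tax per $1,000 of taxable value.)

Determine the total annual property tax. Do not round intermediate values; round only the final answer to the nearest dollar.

$14,354

Assessed value = $1,367,060 × 0.33 = $451,129.8
Greystone Township: ($451,129.8 − $138,000) × 0.0034 = $313,129.8 × 0.0034 = $1,064.64132
Drummond County: ($451,129.8 − $138,000) × 0.00772 = $313,129.8 × 0.00772 = $2,417.362056
Port Authority: ($451,129.8 − $138,000) × 0.0052 = $313,129.8 × 0.0052 = $1,628.27496
Rookery ISD: $451,129.8 × 0.01062 = $4,790.998476
City of Yardley: $451,129.8 × 0.00987 = $4,452.651126
Total = $14,353.927938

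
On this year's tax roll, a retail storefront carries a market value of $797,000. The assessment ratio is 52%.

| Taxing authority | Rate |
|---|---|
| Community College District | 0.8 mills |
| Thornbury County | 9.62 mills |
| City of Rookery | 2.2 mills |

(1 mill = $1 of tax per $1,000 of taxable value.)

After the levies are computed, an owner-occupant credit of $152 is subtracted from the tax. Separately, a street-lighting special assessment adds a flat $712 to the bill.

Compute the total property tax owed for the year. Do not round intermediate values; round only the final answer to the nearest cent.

$5,790.23

Assessed value = $797,000 × 0.52 = $414,440
Community College District: $414,440 × 0.0008 = $331.552
Thornbury County: $414,440 × 0.00962 = $3,986.9128
City of Rookery: $414,440 × 0.0022 = $911.768
Levies subtotal = $5,230.2328
After credit = $5,230.2328 − $152 = $5,078.2328
Total = $5,078.2328 + $712 = $5,790.2328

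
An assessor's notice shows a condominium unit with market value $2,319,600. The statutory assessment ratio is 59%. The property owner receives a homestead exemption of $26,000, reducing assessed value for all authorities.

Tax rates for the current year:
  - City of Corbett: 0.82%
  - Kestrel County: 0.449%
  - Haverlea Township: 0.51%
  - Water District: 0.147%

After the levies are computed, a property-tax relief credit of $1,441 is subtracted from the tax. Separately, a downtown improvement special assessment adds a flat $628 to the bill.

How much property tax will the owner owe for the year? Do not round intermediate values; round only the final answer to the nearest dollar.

$25,045

Assessed value = $2,319,600 × 0.59 = $1,368,564
Taxable value = $1,368,564 − $26,000 = $1,342,564
City of Corbett: $1,342,564 × 0.0082 = $11,009.0248
Kestrel County: $1,342,564 × 0.00449 = $6,028.11236
Haverlea Township: $1,342,564 × 0.0051 = $6,847.0764
Water District: $1,342,564 × 0.00147 = $1,973.56908
Levies subtotal = $25,857.78264
After credit = $25,857.78264 − $1,441 = $24,416.78264
Total = $24,416.78264 + $628 = $25,044.78264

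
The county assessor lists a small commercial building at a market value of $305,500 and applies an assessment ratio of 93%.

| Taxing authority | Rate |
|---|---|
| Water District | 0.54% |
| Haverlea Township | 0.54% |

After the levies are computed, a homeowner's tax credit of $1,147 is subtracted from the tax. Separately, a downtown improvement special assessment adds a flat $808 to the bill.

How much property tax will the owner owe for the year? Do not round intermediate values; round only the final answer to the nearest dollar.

$2,729

Assessed value = $305,500 × 0.93 = $284,115
Water District: $284,115 × 0.0054 = $1,534.221
Haverlea Township: $284,115 × 0.0054 = $1,534.221
Levies subtotal = $3,068.442
After credit = $3,068.442 − $1,147 = $1,921.442
Total = $1,921.442 + $808 = $2,729.442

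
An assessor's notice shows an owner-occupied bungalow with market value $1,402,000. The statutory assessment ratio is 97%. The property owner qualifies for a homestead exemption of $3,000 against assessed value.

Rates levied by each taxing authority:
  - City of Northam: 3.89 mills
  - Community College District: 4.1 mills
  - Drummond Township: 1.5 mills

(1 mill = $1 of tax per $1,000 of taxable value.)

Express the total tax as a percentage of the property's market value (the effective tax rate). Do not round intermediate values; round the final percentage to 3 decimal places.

Assessed value = $1,402,000 × 0.97 = $1,359,940
Taxable value = $1,359,940 − $3,000 = $1,356,940
City of Northam: $1,356,940 × 0.00389 = $5,278.4966
Community College District: $1,356,940 × 0.0041 = $5,563.454
Drummond Township: $1,356,940 × 0.0015 = $2,035.41
Total tax = $12,877.3606
Effective rate = $12,877.3606 ÷ $1,402,000 = 0.918% of market value

0.918%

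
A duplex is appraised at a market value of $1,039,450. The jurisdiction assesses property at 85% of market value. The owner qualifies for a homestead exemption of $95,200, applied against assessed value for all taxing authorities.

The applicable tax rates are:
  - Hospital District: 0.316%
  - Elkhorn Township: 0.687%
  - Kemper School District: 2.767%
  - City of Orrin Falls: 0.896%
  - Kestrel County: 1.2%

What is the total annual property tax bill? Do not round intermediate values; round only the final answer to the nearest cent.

$46,243.58

Assessed value = $1,039,450 × 0.85 = $883,532.5
Taxable value = $883,532.5 − $95,200 = $788,332.5
Hospital District: $788,332.5 × 0.00316 = $2,491.1307
Elkhorn Township: $788,332.5 × 0.00687 = $5,415.844275
Kemper School District: $788,332.5 × 0.02767 = $21,813.160275
City of Orrin Falls: $788,332.5 × 0.00896 = $7,063.4592
Kestrel County: $788,332.5 × 0.012 = $9,459.99
Total = $2,491.1307 + $5,415.844275 + $21,813.160275 + $7,063.4592 + $9,459.99 = $46,243.58445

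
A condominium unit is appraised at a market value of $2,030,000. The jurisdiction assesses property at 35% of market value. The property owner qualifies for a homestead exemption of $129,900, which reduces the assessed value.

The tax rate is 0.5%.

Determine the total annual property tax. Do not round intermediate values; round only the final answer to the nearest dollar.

$2,903

Assessed value = $2,030,000 × 0.35 = $710,500
Taxable value = $710,500 − $129,900 = $580,600
Tax = $580,600 × 0.005 = $2,903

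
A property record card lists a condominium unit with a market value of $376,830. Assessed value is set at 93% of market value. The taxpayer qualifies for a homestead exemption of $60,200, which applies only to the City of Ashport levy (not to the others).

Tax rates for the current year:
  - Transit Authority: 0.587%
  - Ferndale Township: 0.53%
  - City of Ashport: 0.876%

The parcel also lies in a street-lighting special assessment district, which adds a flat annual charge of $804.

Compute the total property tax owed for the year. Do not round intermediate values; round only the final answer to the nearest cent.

$7,261.15

Assessed value = $376,830 × 0.93 = $350,451.9
Transit Authority: $350,451.9 × 0.00587 = $2,057.152653
Ferndale Township: $350,451.9 × 0.0053 = $1,857.39507
City of Ashport: ($350,451.9 − $60,200) × 0.00876 = $290,251.9 × 0.00876 = $2,542.606644
Levies subtotal = $6,457.154367
Total = $6,457.154367 + $804 = $7,261.154367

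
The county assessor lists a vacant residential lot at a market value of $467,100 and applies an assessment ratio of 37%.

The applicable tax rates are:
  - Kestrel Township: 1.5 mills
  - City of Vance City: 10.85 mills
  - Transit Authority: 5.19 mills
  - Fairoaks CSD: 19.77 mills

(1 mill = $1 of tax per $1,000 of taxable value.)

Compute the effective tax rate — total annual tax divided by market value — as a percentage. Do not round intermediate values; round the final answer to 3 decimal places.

1.380%

Assessed value = $467,100 × 0.37 = $172,827
Kestrel Township: $172,827 × 0.0015 = $259.2405
City of Vance City: $172,827 × 0.01085 = $1,875.17295
Transit Authority: $172,827 × 0.00519 = $896.97213
Fairoaks CSD: $172,827 × 0.01977 = $3,416.78979
Total tax = $6,448.17537
Effective rate = $6,448.17537 ÷ $467,100 = 1.380% of market value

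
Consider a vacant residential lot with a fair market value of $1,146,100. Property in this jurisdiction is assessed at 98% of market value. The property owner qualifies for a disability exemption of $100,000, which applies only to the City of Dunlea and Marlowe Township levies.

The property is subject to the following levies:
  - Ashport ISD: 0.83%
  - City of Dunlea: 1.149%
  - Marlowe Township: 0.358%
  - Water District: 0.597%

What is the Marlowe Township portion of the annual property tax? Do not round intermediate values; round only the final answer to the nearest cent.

$3,662.98

Assessed value = $1,146,100 × 0.98 = $1,123,178
Marlowe Township taxable value = $1,123,178 − $100,000 = $1,023,178
Marlowe Township levy = $1,023,178 × 0.00358 = $3,662.97724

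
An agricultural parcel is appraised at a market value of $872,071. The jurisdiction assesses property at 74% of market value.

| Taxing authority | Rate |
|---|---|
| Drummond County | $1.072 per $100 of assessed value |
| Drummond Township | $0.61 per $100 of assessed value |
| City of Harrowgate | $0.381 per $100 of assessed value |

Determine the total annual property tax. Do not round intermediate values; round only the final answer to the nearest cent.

$13,313.21

Assessed value = $872,071 × 0.74 = $645,332.54
Drummond County: $645,332.54 × 0.01072 = $6,917.9648288
Drummond Township: $645,332.54 × 0.0061 = $3,936.528494
City of Harrowgate: $645,332.54 × 0.00381 = $2,458.7169774
Total = $6,917.9648288 + $3,936.528494 + $2,458.7169774 = $13,313.2103002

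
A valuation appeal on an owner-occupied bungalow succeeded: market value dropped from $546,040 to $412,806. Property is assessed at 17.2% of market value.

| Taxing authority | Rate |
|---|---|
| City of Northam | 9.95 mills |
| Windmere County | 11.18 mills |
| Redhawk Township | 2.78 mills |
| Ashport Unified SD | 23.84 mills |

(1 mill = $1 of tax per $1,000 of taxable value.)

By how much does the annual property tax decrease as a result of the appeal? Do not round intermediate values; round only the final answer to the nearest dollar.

Old assessed value = $546,040 × 0.172 = $93,918.88
New assessed value = $412,806 × 0.172 = $71,002.632
Combined rate = 0.00995 + 0.01118 + 0.00278 + 0.02384 = 0.04775
Old tax = $93,918.88 × 0.04775 = $4,484.62652
New tax = $71,002.632 × 0.04775 = $3,390.375678
Reduction = $4,484.62652 − $3,390.375678 = $1,094.250842

$1,094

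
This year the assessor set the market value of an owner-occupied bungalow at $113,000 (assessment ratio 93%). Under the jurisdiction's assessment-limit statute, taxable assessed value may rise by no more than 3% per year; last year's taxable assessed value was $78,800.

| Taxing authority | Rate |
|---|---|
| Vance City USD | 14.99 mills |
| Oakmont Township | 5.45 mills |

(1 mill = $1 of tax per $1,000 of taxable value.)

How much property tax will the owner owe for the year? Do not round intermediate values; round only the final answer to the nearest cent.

$1,658.99

Uncapped assessed value = $113,000 × 0.93 = $105,090
Cap limit = $78,800 × 1.03 = $81,164
Taxable assessed value = min($105,090, $81,164) = $81,164 (cap binds)
Vance City USD: $81,164 × 0.01499 = $1,216.64836
Oakmont Township: $81,164 × 0.00545 = $442.3438
Total = $1,658.99216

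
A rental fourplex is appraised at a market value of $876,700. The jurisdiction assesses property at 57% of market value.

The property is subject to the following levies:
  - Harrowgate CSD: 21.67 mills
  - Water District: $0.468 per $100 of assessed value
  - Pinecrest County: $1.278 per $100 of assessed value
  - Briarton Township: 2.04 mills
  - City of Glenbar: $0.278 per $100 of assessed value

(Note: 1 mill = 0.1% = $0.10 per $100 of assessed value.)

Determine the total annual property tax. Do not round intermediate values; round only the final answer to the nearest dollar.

$21,963

Assessed value = $876,700 × 0.57 = $499,719
Harrowgate CSD: $499,719 × 0.02167 = $10,828.91073
Water District: $499,719 × 0.00468 = $2,338.68492
Pinecrest County: $499,719 × 0.01278 = $6,386.40882
Briarton Township: $499,719 × 0.00204 = $1,019.42676
City of Glenbar: $499,719 × 0.00278 = $1,389.21882
Total = $21,962.65005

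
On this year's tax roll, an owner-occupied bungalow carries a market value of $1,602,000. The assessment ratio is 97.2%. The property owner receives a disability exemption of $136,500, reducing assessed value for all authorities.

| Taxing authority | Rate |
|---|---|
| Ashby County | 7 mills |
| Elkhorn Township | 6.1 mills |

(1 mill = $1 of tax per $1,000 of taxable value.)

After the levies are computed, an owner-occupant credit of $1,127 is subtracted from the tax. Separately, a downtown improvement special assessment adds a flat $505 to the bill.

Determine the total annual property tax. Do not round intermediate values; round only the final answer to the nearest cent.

Assessed value = $1,602,000 × 0.972 = $1,557,144
Taxable value = $1,557,144 − $136,500 = $1,420,644
Ashby County: $1,420,644 × 0.007 = $9,944.508
Elkhorn Township: $1,420,644 × 0.0061 = $8,665.9284
Levies subtotal = $18,610.4364
After credit = $18,610.4364 − $1,127 = $17,483.4364
Total = $17,483.4364 + $505 = $17,988.4364

$17,988.44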